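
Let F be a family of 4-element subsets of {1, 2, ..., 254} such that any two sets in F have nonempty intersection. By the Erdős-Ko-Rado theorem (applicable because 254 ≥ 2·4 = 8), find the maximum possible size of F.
max |F| = C(253, 3) = 2667126

Erdős-Ko-Rado (1961): when n ≥ 2k, max |F| = C(n−1, k−1). The bound is attained by the star {A : i ∈ A} for any fixed i ∈ [n]. Here C(254−1, 4−1) = C(253, 3) = 2667126.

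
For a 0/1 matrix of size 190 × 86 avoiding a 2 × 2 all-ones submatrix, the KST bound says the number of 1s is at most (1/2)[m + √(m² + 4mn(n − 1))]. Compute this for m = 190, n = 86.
z(190, 86; 2, 2) ≤ (1/2)[190 + √(190² + 4·190·86·85)] = (1/2)[190 + √5591700] = 1277.3388

Kővári–Sós–Turán: let r_1, ..., r_190 be the row sums and z = Σ r_i the total number of 1s. Each pair of columns can share at most one row with both entries 1 (else a 2×2 all-ones block appears), so Σ_i C(r_i, 2) ≤ C(86, 2) = 3655. By convexity Σ_i C(r_i, 2) ≥ 190·C(z/190, 2) = z(z − 190)/(2·190), giving z² − 190z − 190·86·85 ≤ 0 and hence z ≤ (1/2)[190 + √(36100 + 4·1388900)] = (1/2)[190 + √5591700] ≈ (1/2)(190 + 2364.6776) = 1277.3388.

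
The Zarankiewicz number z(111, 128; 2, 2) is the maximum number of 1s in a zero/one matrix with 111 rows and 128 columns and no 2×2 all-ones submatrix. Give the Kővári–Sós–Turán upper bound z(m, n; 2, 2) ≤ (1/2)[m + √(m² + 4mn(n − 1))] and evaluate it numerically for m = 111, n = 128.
z(111, 128; 2, 2) ≤ (1/2)[111 + √(111² + 4·111·128·127)] = (1/2)[111 + √7229985] = 1399.9316

Kővári–Sós–Turán: let r_1, ..., r_111 be the row sums and z = Σ r_i the total number of 1s. Each pair of columns can share at most one row with both entries 1 (else a 2×2 all-ones block appears), so Σ_i C(r_i, 2) ≤ C(128, 2) = 8128. By convexity Σ_i C(r_i, 2) ≥ 111·C(z/111, 2) = z(z − 111)/(2·111), giving z² − 111z − 111·128·127 ≤ 0 and hence z ≤ (1/2)[111 + √(12321 + 4·1804416)] = (1/2)[111 + √7229985] ≈ (1/2)(111 + 2688.8631) = 1399.9316.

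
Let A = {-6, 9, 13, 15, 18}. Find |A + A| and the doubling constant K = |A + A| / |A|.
K = |A + A| / |A| = 15/5 = 3

Enumerate A + A = {a + b : a, b ∈ A}. With |A| = 5, there are |A|^2 = 25 ordered sum pairs; collecting distinct values, A + A = {-12, 3, 7, 9, 12, 18, 22, 24, 26, 27, 28, 30, 31, 33, 36}, so |A + A| = 15. Thus K = 15/5 = 3. For comparison, the minimum possible |A + A| over all 5-element sets is 2·5 − 1 = 9 (so min K = 9/5), attained only by arithmetic progressions.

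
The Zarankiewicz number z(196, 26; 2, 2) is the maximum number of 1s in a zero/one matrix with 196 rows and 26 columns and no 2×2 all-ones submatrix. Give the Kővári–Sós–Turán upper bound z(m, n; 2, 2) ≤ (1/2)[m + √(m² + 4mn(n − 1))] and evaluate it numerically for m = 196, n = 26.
z(196, 26; 2, 2) ≤ (1/2)[196 + √(196² + 4·196·26·25)] = (1/2)[196 + √548016] = 468.1405

Kővári–Sós–Turán: let r_1, ..., r_196 be the row sums and z = Σ r_i the total number of 1s. Each pair of columns can share at most one row with both entries 1 (else a 2×2 all-ones block appears), so Σ_i C(r_i, 2) ≤ C(26, 2) = 325. By convexity Σ_i C(r_i, 2) ≥ 196·C(z/196, 2) = z(z − 196)/(2·196), giving z² − 196z − 196·26·25 ≤ 0 and hence z ≤ (1/2)[196 + √(38416 + 4·127400)] = (1/2)[196 + √548016] ≈ (1/2)(196 + 740.281) = 468.1405.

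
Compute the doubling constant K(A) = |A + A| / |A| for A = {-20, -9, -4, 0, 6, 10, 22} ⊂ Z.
K = |A + A| / |A| = 26/7

Enumerate A + A = {a + b : a, b ∈ A}. With |A| = 7, there are |A|^2 = 49 ordered sum pairs; collecting distinct values, A + A = {-40, -29, -24, -20, -18, -14, -13, -10, -9, -8, -4, -3, 0, 1, 2, 6, 10, 12, 13, 16, 18, 20, 22, 28, 32, 44}, so |A + A| = 26. Thus K = 26/7. For comparison, the minimum possible |A + A| over all 7-element sets is 2·7 − 1 = 13 (so min K = 13/7), attained only by arithmetic progressions.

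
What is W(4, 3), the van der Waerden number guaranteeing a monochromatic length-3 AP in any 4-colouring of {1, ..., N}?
W(4, 3) = 76

W(4, 3) = 76. The lower bound W(4, 3) > 75 comes from an explicit good 4-colouring of [1, 75]; the upper bound W(4, 3) ≤ 76 was verified by exhaustive search over 4-colourings of [1, 76].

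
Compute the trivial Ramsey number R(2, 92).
R(2, 92) = 92

R(2, k) = k for all k ≥ 2: in a 2-colouring of K_k, either some edge is red (a red K_2) or all edges are blue (a blue K_k). And K_{91} coloured all-blue has no blue K_92, so R(2, 92) > 91. Hence R(2, 92) = 92.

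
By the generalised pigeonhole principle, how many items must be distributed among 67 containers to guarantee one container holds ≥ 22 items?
n = (22 − 1)·67 + 1 = 1408

By the generalised pigeonhole principle, to guarantee some box contains ≥ r objects we need more than (r − 1) · k objects total. Threshold: n = (r − 1) · k + 1. With r = 22 and k = 67: n = 21 · 67 + 1 = 1407 + 1 = 1408. For n = 1407 = 21 · 67, we can put exactly 21 objects in every box, avoiding 22 in any single one — so 1408 is tight.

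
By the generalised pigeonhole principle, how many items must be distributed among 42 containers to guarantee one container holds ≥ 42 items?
n = (42 − 1)·42 + 1 = 1723

By the generalised pigeonhole principle, to guarantee some box contains ≥ r objects we need more than (r − 1) · k objects total. Threshold: n = (r − 1) · k + 1. With r = 42 and k = 42: n = 41 · 42 + 1 = 1722 + 1 = 1723. For n = 1722 = 41 · 42, we can put exactly 41 objects in every box, avoiding 42 in any single one — so 1723 is tight.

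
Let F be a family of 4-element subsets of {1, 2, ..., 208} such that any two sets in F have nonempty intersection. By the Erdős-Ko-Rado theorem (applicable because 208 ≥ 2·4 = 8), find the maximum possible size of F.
max |F| = C(207, 3) = 1456935

The Erdős-Ko-Rado theorem states: for n ≥ 2k, an intersecting family of k-subsets of an n-element set has size at most C(n − 1, k − 1), with equality for 'star' families {A ⊆ [n] : |A| = k, i ∈ A} (fix an element i). For n = 208, k = 4: C(207, 3) = 1456935.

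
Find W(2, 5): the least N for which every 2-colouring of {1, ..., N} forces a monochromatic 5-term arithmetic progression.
W(2, 5) = 178

This is a classical value, W(2, 5) = 178, established by combining an explicit 2-colouring of {1, ..., 177} with no monochromatic 5-AP (giving the lower bound W(2, 5) > 177) and a finite case analysis / exhaustive computer search showing every 2-colouring of {1, ..., 178} has such an AP.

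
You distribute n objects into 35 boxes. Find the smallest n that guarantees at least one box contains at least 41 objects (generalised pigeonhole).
n = (41 − 1)·35 + 1 = 1401

By the generalised pigeonhole principle, to guarantee some box contains ≥ r objects we need more than (r − 1) · k objects total. Threshold: n = (r − 1) · k + 1. With r = 41 and k = 35: n = 40 · 35 + 1 = 1400 + 1 = 1401. For n = 1400 = 40 · 35, we can put exactly 40 objects in every box, avoiding 41 in any single one — so 1401 is tight.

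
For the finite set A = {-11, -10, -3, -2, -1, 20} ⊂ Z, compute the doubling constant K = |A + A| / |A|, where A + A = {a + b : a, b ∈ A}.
K = |A + A| / |A| = 18/6 = 3

Enumerate A + A = {a + b : a, b ∈ A}. With |A| = 6, there are |A|^2 = 36 ordered sum pairs; collecting distinct values, A + A = {-22, -21, -20, -14, -13, -12, -11, -6, -5, -4, -3, -2, 9, 10, 17, 18, 19, 40}, so |A + A| = 18. Thus K = 18/6 = 3. For comparison, the minimum possible |A + A| over all 6-element sets is 2·6 − 1 = 11 (so min K = 11/6), attained only by arithmetic progressions.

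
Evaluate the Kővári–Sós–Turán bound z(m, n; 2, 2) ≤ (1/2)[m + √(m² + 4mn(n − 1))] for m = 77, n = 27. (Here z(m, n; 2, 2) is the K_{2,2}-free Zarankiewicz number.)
z(77, 27; 2, 2) ≤ (1/2)[77 + √(77² + 4·77·27·26)] = (1/2)[77 + √222145] = 274.1613

Kővári–Sós–Turán: let r_1, ..., r_77 be the row sums and z = Σ r_i the total number of 1s. Each pair of columns can share at most one row with both entries 1 (else a 2×2 all-ones block appears), so Σ_i C(r_i, 2) ≤ C(27, 2) = 351. By convexity Σ_i C(r_i, 2) ≥ 77·C(z/77, 2) = z(z − 77)/(2·77), giving z² − 77z − 77·27·26 ≤ 0 and hence z ≤ (1/2)[77 + √(5929 + 4·54054)] = (1/2)[77 + √222145] ≈ (1/2)(77 + 471.3226) = 274.1613.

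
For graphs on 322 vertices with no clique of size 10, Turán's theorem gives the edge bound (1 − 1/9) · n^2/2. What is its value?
Turán density bound = (8/9) · 322^2/2 = 414736/9 ≈ 46081.7778

Turán's theorem: ex(n, K_{r+1}) is achieved by the complete r-partite Turán graph T(n, r) with parts as balanced as possible, and is at most (1 − 1/r) · n^2/2. For r = 9, n = 322: the density bound is (8/9) · 103684/2 = 414736/9 ≈ 46081.7778. The integer-valued extremum is e(T(322, 9)) = 46081, which is strictly less than the density bound 414736/9 since 9 ∤ 322 (the parts of T(322, 9) cannot all be equal).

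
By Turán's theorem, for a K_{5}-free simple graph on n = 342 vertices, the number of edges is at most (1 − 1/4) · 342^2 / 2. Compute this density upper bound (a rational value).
Turán density bound = (3/4) · 342^2/2 = 87723/2 ≈ 43861.5

Turán's theorem: ex(n, K_{r+1}) is achieved by the complete r-partite Turán graph T(n, r) with parts as balanced as possible, and is at most (1 − 1/r) · n^2/2. For r = 4, n = 342: the density bound is (3/4) · 116964/2 = 87723/2 ≈ 43861.5. The integer-valued extremum is e(T(342, 4)) = 43861, which is strictly less than the density bound 87723/2 since 4 ∤ 342 (the parts of T(342, 4) cannot all be equal).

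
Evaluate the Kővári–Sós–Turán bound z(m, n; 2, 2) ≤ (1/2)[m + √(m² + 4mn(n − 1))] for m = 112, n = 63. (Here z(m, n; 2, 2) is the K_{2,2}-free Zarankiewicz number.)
z(112, 63; 2, 2) ≤ (1/2)[112 + √(112² + 4·112·63·62)] = (1/2)[112 + √1762432] = 719.7831

Kővári–Sós–Turán: let r_1, ..., r_112 be the row sums and z = Σ r_i the total number of 1s. Each pair of columns can share at most one row with both entries 1 (else a 2×2 all-ones block appears), so Σ_i C(r_i, 2) ≤ C(63, 2) = 1953. By convexity Σ_i C(r_i, 2) ≥ 112·C(z/112, 2) = z(z − 112)/(2·112), giving z² − 112z − 112·63·62 ≤ 0 and hence z ≤ (1/2)[112 + √(12544 + 4·437472)] = (1/2)[112 + √1762432] ≈ (1/2)(112 + 1327.5662) = 719.7831.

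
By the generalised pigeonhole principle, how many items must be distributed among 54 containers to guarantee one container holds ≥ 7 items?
n = (7 − 1)·54 + 1 = 325

By the generalised pigeonhole principle, to guarantee some box contains ≥ r objects we need more than (r − 1) · k objects total. Threshold: n = (r − 1) · k + 1. With r = 7 and k = 54: n = 6 · 54 + 1 = 324 + 1 = 325. For n = 324 = 6 · 54, we can put exactly 6 objects in every box, avoiding 7 in any single one — so 325 is tight.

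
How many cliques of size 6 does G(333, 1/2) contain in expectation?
E[# K_6] = C(333, 6) · (1/2)^C(6, 2) = 1809928822548 / 2^15 = 452482205637/8192 ≈ 55234644.242798

For each 6-subset S of vertices (there are C(333, 6) = 1809928822548 such S), let X_S = 1 if S induces a K_6 (all C(6, 2) = 15 edges present). Then P(X_S = 1) = (1/2)^15 = 1/32768. By linearity of expectation, E[# K_6] = C(333, 6) · (1/2)^15 = 1809928822548 / 32768 = 452482205637/8192 ≈ 55234644.242798.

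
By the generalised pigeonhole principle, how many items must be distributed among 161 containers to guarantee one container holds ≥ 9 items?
n = (9 − 1)·161 + 1 = 1289

By the generalised pigeonhole principle, to guarantee some box contains ≥ r objects we need more than (r − 1) · k objects total. Threshold: n = (r − 1) · k + 1. With r = 9 and k = 161: n = 8 · 161 + 1 = 1288 + 1 = 1289. For n = 1288 = 8 · 161, we can put exactly 8 objects in every box, avoiding 9 in any single one — so 1289 is tight.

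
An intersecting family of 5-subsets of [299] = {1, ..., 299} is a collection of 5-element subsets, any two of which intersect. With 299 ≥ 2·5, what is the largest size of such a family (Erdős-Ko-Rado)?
max |F| = C(298, 4) = 322014330

The Erdős-Ko-Rado theorem states: for n ≥ 2k, an intersecting family of k-subsets of an n-element set has size at most C(n − 1, k − 1), with equality for 'star' families {A ⊆ [n] : |A| = k, i ∈ A} (fix an element i). For n = 299, k = 5: C(298, 4) = 322014330.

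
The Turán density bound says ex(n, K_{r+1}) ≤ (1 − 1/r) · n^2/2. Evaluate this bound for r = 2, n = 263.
Turán density bound = (1/2) · 263^2/2 = 69169/4 ≈ 17292.25

Turán's theorem: ex(n, K_{r+1}) is achieved by the complete r-partite Turán graph T(n, r) with parts as balanced as possible, and is at most (1 − 1/r) · n^2/2. For r = 2, n = 263: the density bound is (1/2) · 69169/2 = 69169/4 ≈ 17292.25. The integer-valued extremum is e(T(263, 2)) = 17292, which is strictly less than the density bound 69169/4 since 2 ∤ 263 (the parts of T(263, 2) cannot all be equal).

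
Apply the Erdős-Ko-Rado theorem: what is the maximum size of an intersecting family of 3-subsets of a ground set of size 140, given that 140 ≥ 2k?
max |F| = C(139, 2) = 9591

The Erdős-Ko-Rado theorem states: for n ≥ 2k, an intersecting family of k-subsets of an n-element set has size at most C(n − 1, k − 1), with equality for 'star' families {A ⊆ [n] : |A| = k, i ∈ A} (fix an element i). For n = 140, k = 3: C(139, 2) = 9591.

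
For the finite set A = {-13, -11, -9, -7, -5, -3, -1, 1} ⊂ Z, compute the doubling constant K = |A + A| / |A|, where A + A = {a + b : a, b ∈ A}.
K = |A + A| / |A| = 15/8

Enumerate A + A = {a + b : a, b ∈ A}. With |A| = 8, there are |A|^2 = 64 ordered sum pairs; collecting distinct values, A + A = {-26, -24, -22, -20, -18, -16, -14, -12, -10, -8, -6, -4, -2, 0, 2}, so |A + A| = 15. Thus K = 15/8. Here |A + A| = 2|A| − 1 = 15, the minimum possible — so K = 15/8 is minimal, which holds iff A is an arithmetic progression.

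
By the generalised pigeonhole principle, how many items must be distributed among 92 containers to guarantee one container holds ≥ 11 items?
n = (11 − 1)·92 + 1 = 921

By the generalised pigeonhole principle, to guarantee some box contains ≥ r objects we need more than (r − 1) · k objects total. Threshold: n = (r − 1) · k + 1. With r = 11 and k = 92: n = 10 · 92 + 1 = 920 + 1 = 921. For n = 920 = 10 · 92, we can put exactly 10 objects in every box, avoiding 11 in any single one — so 921 is tight.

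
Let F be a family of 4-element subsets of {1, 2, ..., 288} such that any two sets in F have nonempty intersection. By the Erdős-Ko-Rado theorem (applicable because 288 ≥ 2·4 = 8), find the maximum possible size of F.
max |F| = C(287, 3) = 3898895

Erdős-Ko-Rado (1961): when n ≥ 2k, max |F| = C(n−1, k−1). The bound is attained by the star {A : i ∈ A} for any fixed i ∈ [n]. Here C(288−1, 4−1) = C(287, 3) = 3898895.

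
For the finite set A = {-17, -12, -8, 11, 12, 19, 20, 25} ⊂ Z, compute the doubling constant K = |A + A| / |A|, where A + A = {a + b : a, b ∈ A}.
K = |A + A| / |A| = 33/8

Enumerate A + A = {a + b : a, b ∈ A}. With |A| = 8, there are |A|^2 = 64 ordered sum pairs; collecting distinct values, A + A = {-34, -29, -25, -24, -20, -16, -6, -5, -1, 0, 2, 3, 4, 7, 8, 11, 12, 13, 17, 22, 23, 24, 30, 31, 32, 36, 37, 38, 39, 40, 44, 45, 50}, so |A + A| = 33. Thus K = 33/8. For comparison, the minimum possible |A + A| over all 8-element sets is 2·8 − 1 = 15 (so min K = 15/8), attained only by arithmetic progressions.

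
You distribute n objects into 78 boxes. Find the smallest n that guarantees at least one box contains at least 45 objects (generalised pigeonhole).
n = (45 − 1)·78 + 1 = 3433

By the generalised pigeonhole principle, to guarantee some box contains ≥ r objects we need more than (r − 1) · k objects total. Threshold: n = (r − 1) · k + 1. With r = 45 and k = 78: n = 44 · 78 + 1 = 3432 + 1 = 3433. For n = 3432 = 44 · 78, we can put exactly 44 objects in every box, avoiding 45 in any single one — so 3433 is tight.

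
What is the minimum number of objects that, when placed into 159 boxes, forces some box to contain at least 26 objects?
n = (26 − 1)·159 + 1 = 3976

By the generalised pigeonhole principle, to guarantee some box contains ≥ r objects we need more than (r − 1) · k objects total. Threshold: n = (r − 1) · k + 1. With r = 26 and k = 159: n = 25 · 159 + 1 = 3975 + 1 = 3976. For n = 3975 = 25 · 159, we can put exactly 25 objects in every box, avoiding 26 in any single one — so 3976 is tight.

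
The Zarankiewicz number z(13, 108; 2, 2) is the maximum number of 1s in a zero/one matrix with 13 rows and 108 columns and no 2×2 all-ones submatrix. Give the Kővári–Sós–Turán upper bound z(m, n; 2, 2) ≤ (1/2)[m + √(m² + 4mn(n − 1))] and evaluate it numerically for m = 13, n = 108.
z(13, 108; 2, 2) ≤ (1/2)[13 + √(13² + 4·13·108·107)] = (1/2)[13 + √601081] = 394.1471

Kővári–Sós–Turán: let r_1, ..., r_13 be the row sums and z = Σ r_i the total number of 1s. Each pair of columns can share at most one row with both entries 1 (else a 2×2 all-ones block appears), so Σ_i C(r_i, 2) ≤ C(108, 2) = 5778. By convexity Σ_i C(r_i, 2) ≥ 13·C(z/13, 2) = z(z − 13)/(2·13), giving z² − 13z − 13·108·107 ≤ 0 and hence z ≤ (1/2)[13 + √(169 + 4·150228)] = (1/2)[13 + √601081] ≈ (1/2)(13 + 775.2941) = 394.1471.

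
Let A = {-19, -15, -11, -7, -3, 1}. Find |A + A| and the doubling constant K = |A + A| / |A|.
K = |A + A| / |A| = 11/6

Enumerate A + A = {a + b : a, b ∈ A}. With |A| = 6, there are |A|^2 = 36 ordered sum pairs; collecting distinct values, A + A = {-38, -34, -30, -26, -22, -18, -14, -10, -6, -2, 2}, so |A + A| = 11. Thus K = 11/6. Here |A + A| = 2|A| − 1 = 11, the minimum possible — so K = 11/6 is minimal, which holds iff A is an arithmetic progression.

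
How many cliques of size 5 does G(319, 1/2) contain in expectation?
E[# K_5] = C(319, 5) · (1/2)^C(5, 2) = 26674326063 / 2^10 ≈ 26049146.545898

For each 5-subset S of vertices (there are C(319, 5) = 26674326063 such S), let X_S = 1 if S induces a K_5 (all C(5, 2) = 10 edges present). Then P(X_S = 1) = (1/2)^10 = 1/1024. By linearity of expectation, E[# K_5] = C(319, 5) · (1/2)^10 = 26674326063 / 1024 ≈ 26049146.545898.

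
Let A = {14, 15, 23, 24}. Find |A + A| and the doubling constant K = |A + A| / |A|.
K = |A + A| / |A| = 9/4

Enumerate A + A = {a + b : a, b ∈ A}. With |A| = 4, there are |A|^2 = 16 ordered sum pairs; collecting distinct values, A + A = {28, 29, 30, 37, 38, 39, 46, 47, 48}, so |A + A| = 9. Thus K = 9/4. For comparison, the minimum possible |A + A| over all 4-element sets is 2·4 − 1 = 7 (so min K = 7/4), attained only by arithmetic progressions.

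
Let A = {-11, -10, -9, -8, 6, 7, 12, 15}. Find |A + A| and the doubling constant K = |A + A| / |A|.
K = |A + A| / |A| = 29/8

Enumerate A + A = {a + b : a, b ∈ A}. With |A| = 8, there are |A|^2 = 64 ordered sum pairs; collecting distinct values, A + A = {-22, -21, -20, -19, -18, -17, -16, -5, -4, -3, -2, -1, 1, 2, 3, 4, 5, 6, 7, 12, 13, 14, 18, 19, 21, 22, 24, 27, 30}, so |A + A| = 29. Thus K = 29/8. For comparison, the minimum possible |A + A| over all 8-element sets is 2·8 − 1 = 15 (so min K = 15/8), attained only by arithmetic progressions.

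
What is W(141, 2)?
W(141, 2) = 141 + 1 = 142

A 2-term AP is any pair of integers, so a monochromatic 2-AP exists iff some colour is used at least twice. With 141 colours, the colouring i ↦ i on {1, ..., 141} uses each colour once, avoiding any monochromatic pair, so W(141, 2) > 141. For {1, ..., 142}, pigeonhole forces two integers of the same colour, which form a monochromatic 2-AP. Hence W(141, 2) = 142.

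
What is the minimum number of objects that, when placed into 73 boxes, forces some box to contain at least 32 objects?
n = (32 − 1)·73 + 1 = 2264

By the generalised pigeonhole principle, to guarantee some box contains ≥ r objects we need more than (r − 1) · k objects total. Threshold: n = (r − 1) · k + 1. With r = 32 and k = 73: n = 31 · 73 + 1 = 2263 + 1 = 2264. For n = 2263 = 31 · 73, we can put exactly 31 objects in every box, avoiding 32 in any single one — so 2264 is tight.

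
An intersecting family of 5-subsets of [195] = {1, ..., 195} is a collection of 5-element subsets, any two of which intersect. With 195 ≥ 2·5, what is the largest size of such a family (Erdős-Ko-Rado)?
max |F| = C(194, 4) = 57211376

Erdős-Ko-Rado (1961): when n ≥ 2k, max |F| = C(n−1, k−1). The bound is attained by the star {A : i ∈ A} for any fixed i ∈ [n]. Here C(195−1, 5−1) = C(194, 4) = 57211376.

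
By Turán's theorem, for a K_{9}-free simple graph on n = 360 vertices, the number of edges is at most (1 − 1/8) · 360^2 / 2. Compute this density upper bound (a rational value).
Turán density bound = (7/8) · 360^2/2 = 56700

Turán's theorem: ex(n, K_{r+1}) is achieved by the complete r-partite Turán graph T(n, r) with parts as balanced as possible, and is at most (1 − 1/r) · n^2/2. For r = 8, n = 360: the density bound is (7/8) · 129600/2 = 56700. Since 8 ∣ 360, the Turán graph T(360, 8) has parts of equal size 45, and its edge count e(T(360, 8)) = 56700 attains the density bound exactly.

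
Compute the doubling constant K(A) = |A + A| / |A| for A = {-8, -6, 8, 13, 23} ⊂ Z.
K = |A + A| / |A| = 15/5 = 3

Enumerate A + A = {a + b : a, b ∈ A}. With |A| = 5, there are |A|^2 = 25 ordered sum pairs; collecting distinct values, A + A = {-16, -14, -12, 0, 2, 5, 7, 15, 16, 17, 21, 26, 31, 36, 46}, so |A + A| = 15. Thus K = 15/5 = 3. For comparison, the minimum possible |A + A| over all 5-element sets is 2·5 − 1 = 9 (so min K = 9/5), attained only by arithmetic progressions.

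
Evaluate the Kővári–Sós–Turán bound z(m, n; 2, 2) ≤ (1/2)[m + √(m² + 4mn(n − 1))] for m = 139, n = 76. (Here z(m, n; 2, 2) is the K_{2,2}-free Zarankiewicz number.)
z(139, 76; 2, 2) ≤ (1/2)[139 + √(139² + 4·139·76·75)] = (1/2)[139 + √3188521] = 962.3215

Kővári–Sós–Turán: let r_1, ..., r_139 be the row sums and z = Σ r_i the total number of 1s. Each pair of columns can share at most one row with both entries 1 (else a 2×2 all-ones block appears), so Σ_i C(r_i, 2) ≤ C(76, 2) = 2850. By convexity Σ_i C(r_i, 2) ≥ 139·C(z/139, 2) = z(z − 139)/(2·139), giving z² − 139z − 139·76·75 ≤ 0 and hence z ≤ (1/2)[139 + √(19321 + 4·792300)] = (1/2)[139 + √3188521] ≈ (1/2)(139 + 1785.643) = 962.3215.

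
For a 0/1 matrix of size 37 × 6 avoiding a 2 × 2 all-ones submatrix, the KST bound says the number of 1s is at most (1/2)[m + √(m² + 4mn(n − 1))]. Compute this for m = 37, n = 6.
z(37, 6; 2, 2) ≤ (1/2)[37 + √(37² + 4·37·6·5)] = (1/2)[37 + √5809] = 56.6084

Kővári–Sós–Turán: let r_1, ..., r_37 be the row sums and z = Σ r_i the total number of 1s. Each pair of columns can share at most one row with both entries 1 (else a 2×2 all-ones block appears), so Σ_i C(r_i, 2) ≤ C(6, 2) = 15. By convexity Σ_i C(r_i, 2) ≥ 37·C(z/37, 2) = z(z − 37)/(2·37), giving z² − 37z − 37·6·5 ≤ 0 and hence z ≤ (1/2)[37 + √(1369 + 4·1110)] = (1/2)[37 + √5809] ≈ (1/2)(37 + 76.2168) = 56.6084.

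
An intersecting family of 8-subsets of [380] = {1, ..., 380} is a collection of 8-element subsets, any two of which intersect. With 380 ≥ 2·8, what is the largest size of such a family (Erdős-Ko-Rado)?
max |F| = C(379, 7) = 210785809612950

The Erdős-Ko-Rado theorem states: for n ≥ 2k, an intersecting family of k-subsets of an n-element set has size at most C(n − 1, k − 1), with equality for 'star' families {A ⊆ [n] : |A| = k, i ∈ A} (fix an element i). For n = 380, k = 8: C(379, 7) = 210785809612950.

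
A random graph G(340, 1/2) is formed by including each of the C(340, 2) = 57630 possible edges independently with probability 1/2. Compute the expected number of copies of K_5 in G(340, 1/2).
E[# K_5] = C(340, 5) · (1/2)^C(5, 2) = 36760655568 / 2^10 = 2297540973/64 = 35899077.703125

For each 5-subset S of vertices (there are C(340, 5) = 36760655568 such S), let X_S = 1 if S induces a K_5 (all C(5, 2) = 10 edges present). Then P(X_S = 1) = (1/2)^10 = 1/1024. By linearity of expectation, E[# K_5] = C(340, 5) · (1/2)^10 = 36760655568 / 1024 = 2297540973/64 = 35899077.703125.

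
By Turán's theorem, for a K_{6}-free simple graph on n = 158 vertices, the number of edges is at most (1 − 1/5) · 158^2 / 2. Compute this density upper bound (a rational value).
Turán density bound = (4/5) · 158^2/2 = 49928/5 ≈ 9985.6

Turán's theorem: ex(n, K_{r+1}) is achieved by the complete r-partite Turán graph T(n, r) with parts as balanced as possible, and is at most (1 − 1/r) · n^2/2. For r = 5, n = 158: the density bound is (4/5) · 24964/2 = 49928/5 ≈ 9985.6. The integer-valued extremum is e(T(158, 5)) = 9985, which is strictly less than the density bound 49928/5 since 5 ∤ 158 (the parts of T(158, 5) cannot all be equal).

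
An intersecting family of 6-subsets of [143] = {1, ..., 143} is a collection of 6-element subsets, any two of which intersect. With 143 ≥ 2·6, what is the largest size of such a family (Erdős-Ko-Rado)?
max |F| = C(142, 5) = 448072338

Erdős-Ko-Rado (1961): when n ≥ 2k, max |F| = C(n−1, k−1). The bound is attained by the star {A : i ∈ A} for any fixed i ∈ [n]. Here C(143−1, 6−1) = C(142, 5) = 448072338.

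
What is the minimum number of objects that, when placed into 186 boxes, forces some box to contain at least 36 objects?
n = (36 − 1)·186 + 1 = 6511

By the generalised pigeonhole principle, to guarantee some box contains ≥ r objects we need more than (r − 1) · k objects total. Threshold: n = (r − 1) · k + 1. With r = 36 and k = 186: n = 35 · 186 + 1 = 6510 + 1 = 6511. For n = 6510 = 35 · 186, we can put exactly 35 objects in every box, avoiding 36 in any single one — so 6511 is tight.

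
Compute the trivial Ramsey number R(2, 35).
R(2, 35) = 35

R(2, k) = k for all k ≥ 2: in a 2-colouring of K_k, either some edge is red (a red K_2) or all edges are blue (a blue K_k). And K_{34} coloured all-blue has no blue K_35, so R(2, 35) > 34. Hence R(2, 35) = 35.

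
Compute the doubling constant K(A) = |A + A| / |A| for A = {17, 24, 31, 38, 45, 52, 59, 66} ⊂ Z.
K = |A + A| / |A| = 15/8

Enumerate A + A = {a + b : a, b ∈ A}. With |A| = 8, there are |A|^2 = 64 ordered sum pairs; collecting distinct values, A + A = {34, 41, 48, 55, 62, 69, 76, 83, 90, 97, 104, 111, 118, 125, 132}, so |A + A| = 15. Thus K = 15/8. Here |A + A| = 2|A| − 1 = 15, the minimum possible — so K = 15/8 is minimal, which holds iff A is an arithmetic progression.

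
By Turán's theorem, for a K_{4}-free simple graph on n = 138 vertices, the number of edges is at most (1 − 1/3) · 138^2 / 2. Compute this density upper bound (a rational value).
Turán density bound = (2/3) · 138^2/2 = 6348

Turán's theorem: ex(n, K_{r+1}) is achieved by the complete r-partite Turán graph T(n, r) with parts as balanced as possible, and is at most (1 − 1/r) · n^2/2. For r = 3, n = 138: the density bound is (2/3) · 19044/2 = 6348. Since 3 ∣ 138, the Turán graph T(138, 3) has parts of equal size 46, and its edge count e(T(138, 3)) = 6348 attains the density bound exactly.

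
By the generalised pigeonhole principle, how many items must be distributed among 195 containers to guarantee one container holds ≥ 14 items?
n = (14 − 1)·195 + 1 = 2536

By the generalised pigeonhole principle, to guarantee some box contains ≥ r objects we need more than (r − 1) · k objects total. Threshold: n = (r − 1) · k + 1. With r = 14 and k = 195: n = 13 · 195 + 1 = 2535 + 1 = 2536. For n = 2535 = 13 · 195, we can put exactly 13 objects in every box, avoiding 14 in any single one — so 2536 is tight.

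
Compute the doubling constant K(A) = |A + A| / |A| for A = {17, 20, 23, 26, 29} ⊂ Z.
K = |A + A| / |A| = 9/5

Enumerate A + A = {a + b : a, b ∈ A}. With |A| = 5, there are |A|^2 = 25 ordered sum pairs; collecting distinct values, A + A = {34, 37, 40, 43, 46, 49, 52, 55, 58}, so |A + A| = 9. Thus K = 9/5. Here |A + A| = 2|A| − 1 = 9, the minimum possible — so K = 9/5 is minimal, which holds iff A is an arithmetic progression.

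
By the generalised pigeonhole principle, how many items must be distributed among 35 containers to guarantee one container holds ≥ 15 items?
n = (15 − 1)·35 + 1 = 491

By the generalised pigeonhole principle, to guarantee some box contains ≥ r objects we need more than (r − 1) · k objects total. Threshold: n = (r − 1) · k + 1. With r = 15 and k = 35: n = 14 · 35 + 1 = 490 + 1 = 491. For n = 490 = 14 · 35, we can put exactly 14 objects in every box, avoiding 15 in any single one — so 491 is tight.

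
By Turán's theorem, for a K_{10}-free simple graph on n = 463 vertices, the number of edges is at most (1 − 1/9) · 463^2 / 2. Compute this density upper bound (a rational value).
Turán density bound = (8/9) · 463^2/2 = 857476/9 ≈ 95275.1111

Turán's theorem: ex(n, K_{r+1}) is achieved by the complete r-partite Turán graph T(n, r) with parts as balanced as possible, and is at most (1 − 1/r) · n^2/2. For r = 9, n = 463: the density bound is (8/9) · 214369/2 = 857476/9 ≈ 95275.1111. The integer-valued extremum is e(T(463, 9)) = 95274, which is strictly less than the density bound 857476/9 since 9 ∤ 463 (the parts of T(463, 9) cannot all be equal).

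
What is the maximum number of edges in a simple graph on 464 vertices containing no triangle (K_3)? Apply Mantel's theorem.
ex(464, K_3) = ⌊464^2/4⌋ = 53824

Mantel (1907): a triangle-free graph on n vertices has at most ⌊n^2/4⌋ edges, with equality for the complete bipartite graph K_{⌊n/2⌋, ⌈n/2⌉}. For n = 464: ⌊464^2/4⌋ = ⌊215296/4⌋ = 53824. The extremal graph is K_{232, 232}, which has 232·232 = 53824 edges.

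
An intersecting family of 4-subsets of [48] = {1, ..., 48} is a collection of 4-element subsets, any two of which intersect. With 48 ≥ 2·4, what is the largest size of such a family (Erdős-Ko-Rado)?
max |F| = C(47, 3) = 16215

Erdős-Ko-Rado (1961): when n ≥ 2k, max |F| = C(n−1, k−1). The bound is attained by the star {A : i ∈ A} for any fixed i ∈ [n]. Here C(48−1, 4−1) = C(47, 3) = 16215.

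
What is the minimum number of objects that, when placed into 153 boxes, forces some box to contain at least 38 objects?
n = (38 − 1)·153 + 1 = 5662

By the generalised pigeonhole principle, to guarantee some box contains ≥ r objects we need more than (r − 1) · k objects total. Threshold: n = (r − 1) · k + 1. With r = 38 and k = 153: n = 37 · 153 + 1 = 5661 + 1 = 5662. For n = 5661 = 37 · 153, we can put exactly 37 objects in every box, avoiding 38 in any single one — so 5662 is tight.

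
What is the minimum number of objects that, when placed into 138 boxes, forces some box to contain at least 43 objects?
n = (43 − 1)·138 + 1 = 5797

By the generalised pigeonhole principle, to guarantee some box contains ≥ r objects we need more than (r − 1) · k objects total. Threshold: n = (r − 1) · k + 1. With r = 43 and k = 138: n = 42 · 138 + 1 = 5796 + 1 = 5797. For n = 5796 = 42 · 138, we can put exactly 42 objects in every box, avoiding 43 in any single one — so 5797 is tight.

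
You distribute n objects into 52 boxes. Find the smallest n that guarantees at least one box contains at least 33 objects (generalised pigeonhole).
n = (33 − 1)·52 + 1 = 1665

By the generalised pigeonhole principle, to guarantee some box contains ≥ r objects we need more than (r − 1) · k objects total. Threshold: n = (r − 1) · k + 1. With r = 33 and k = 52: n = 32 · 52 + 1 = 1664 + 1 = 1665. For n = 1664 = 32 · 52, we can put exactly 32 objects in every box, avoiding 33 in any single one — so 1665 is tight.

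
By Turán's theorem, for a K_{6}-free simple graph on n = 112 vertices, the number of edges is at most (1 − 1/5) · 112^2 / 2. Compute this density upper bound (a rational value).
Turán density bound = (4/5) · 112^2/2 = 25088/5 ≈ 5017.6

Turán's theorem: ex(n, K_{r+1}) is achieved by the complete r-partite Turán graph T(n, r) with parts as balanced as possible, and is at most (1 − 1/r) · n^2/2. For r = 5, n = 112: the density bound is (4/5) · 12544/2 = 25088/5 ≈ 5017.6. The integer-valued extremum is e(T(112, 5)) = 5017, which is strictly less than the density bound 25088/5 since 5 ∤ 112 (the parts of T(112, 5) cannot all be equal).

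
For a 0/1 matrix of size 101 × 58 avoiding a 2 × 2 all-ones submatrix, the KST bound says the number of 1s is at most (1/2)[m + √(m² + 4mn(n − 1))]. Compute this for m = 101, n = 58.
z(101, 58; 2, 2) ≤ (1/2)[101 + √(101² + 4·101·58·57)] = (1/2)[101 + √1345825] = 630.5485

Kővári–Sós–Turán: let r_1, ..., r_101 be the row sums and z = Σ r_i the total number of 1s. Each pair of columns can share at most one row with both entries 1 (else a 2×2 all-ones block appears), so Σ_i C(r_i, 2) ≤ C(58, 2) = 1653. By convexity Σ_i C(r_i, 2) ≥ 101·C(z/101, 2) = z(z − 101)/(2·101), giving z² − 101z − 101·58·57 ≤ 0 and hence z ≤ (1/2)[101 + √(10201 + 4·333906)] = (1/2)[101 + √1345825] ≈ (1/2)(101 + 1160.097) = 630.5485.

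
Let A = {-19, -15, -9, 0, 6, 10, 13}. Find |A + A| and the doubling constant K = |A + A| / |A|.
K = |A + A| / |A| = 26/7

Enumerate A + A = {a + b : a, b ∈ A}. With |A| = 7, there are |A|^2 = 49 ordered sum pairs; collecting distinct values, A + A = {-38, -34, -30, -28, -24, -19, -18, -15, -13, -9, -6, -5, -3, -2, 0, 1, 4, 6, 10, 12, 13, 16, 19, 20, 23, 26}, so |A + A| = 26. Thus K = 26/7. For comparison, the minimum possible |A + A| over all 7-element sets is 2·7 − 1 = 13 (so min K = 13/7), attained only by arithmetic progressions.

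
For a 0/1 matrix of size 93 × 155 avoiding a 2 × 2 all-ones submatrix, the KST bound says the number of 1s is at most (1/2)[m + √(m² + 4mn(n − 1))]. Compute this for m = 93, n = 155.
z(93, 155; 2, 2) ≤ (1/2)[93 + √(93² + 4·93·155·154)] = (1/2)[93 + √8888289] = 1537.1617

Kővári–Sós–Turán: let r_1, ..., r_93 be the row sums and z = Σ r_i the total number of 1s. Each pair of columns can share at most one row with both entries 1 (else a 2×2 all-ones block appears), so Σ_i C(r_i, 2) ≤ C(155, 2) = 11935. By convexity Σ_i C(r_i, 2) ≥ 93·C(z/93, 2) = z(z − 93)/(2·93), giving z² − 93z − 93·155·154 ≤ 0 and hence z ≤ (1/2)[93 + √(8649 + 4·2219910)] = (1/2)[93 + √8888289] ≈ (1/2)(93 + 2981.3234) = 1537.1617.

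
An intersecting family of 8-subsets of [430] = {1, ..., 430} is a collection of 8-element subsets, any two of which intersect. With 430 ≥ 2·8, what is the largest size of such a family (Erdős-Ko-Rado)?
max |F| = C(429, 7) = 505129989052260

The Erdős-Ko-Rado theorem states: for n ≥ 2k, an intersecting family of k-subsets of an n-element set has size at most C(n − 1, k − 1), with equality for 'star' families {A ⊆ [n] : |A| = k, i ∈ A} (fix an element i). For n = 430, k = 8: C(429, 7) = 505129989052260.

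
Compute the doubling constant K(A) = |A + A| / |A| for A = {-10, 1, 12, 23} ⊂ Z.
K = |A + A| / |A| = 7/4

Enumerate A + A = {a + b : a, b ∈ A}. With |A| = 4, there are |A|^2 = 16 ordered sum pairs; collecting distinct values, A + A = {-20, -9, 2, 13, 24, 35, 46}, so |A + A| = 7. Thus K = 7/4. Here |A + A| = 2|A| − 1 = 7, the minimum possible — so K = 7/4 is minimal, which holds iff A is an arithmetic progression.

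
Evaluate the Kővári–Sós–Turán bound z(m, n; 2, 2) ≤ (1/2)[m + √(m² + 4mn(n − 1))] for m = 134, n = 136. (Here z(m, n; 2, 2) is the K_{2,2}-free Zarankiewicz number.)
z(134, 136; 2, 2) ≤ (1/2)[134 + √(134² + 4·134·136·135)] = (1/2)[134 + √9858916] = 1636.9455

Kővári–Sós–Turán: let r_1, ..., r_134 be the row sums and z = Σ r_i the total number of 1s. Each pair of columns can share at most one row with both entries 1 (else a 2×2 all-ones block appears), so Σ_i C(r_i, 2) ≤ C(136, 2) = 9180. By convexity Σ_i C(r_i, 2) ≥ 134·C(z/134, 2) = z(z − 134)/(2·134), giving z² − 134z − 134·136·135 ≤ 0 and hence z ≤ (1/2)[134 + √(17956 + 4·2460240)] = (1/2)[134 + √9858916] ≈ (1/2)(134 + 3139.8911) = 1636.9455.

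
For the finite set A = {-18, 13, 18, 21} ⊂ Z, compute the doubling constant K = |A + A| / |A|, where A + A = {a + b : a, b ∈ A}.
K = |A + A| / |A| = 10/4 = 5/2

Enumerate A + A = {a + b : a, b ∈ A}. With |A| = 4, there are |A|^2 = 16 ordered sum pairs; collecting distinct values, A + A = {-36, -5, 0, 3, 26, 31, 34, 36, 39, 42}, so |A + A| = 10. Thus K = 10/4 = 5/2. For comparison, the minimum possible |A + A| over all 4-element sets is 2·4 − 1 = 7 (so min K = 7/4), attained only by arithmetic progressions.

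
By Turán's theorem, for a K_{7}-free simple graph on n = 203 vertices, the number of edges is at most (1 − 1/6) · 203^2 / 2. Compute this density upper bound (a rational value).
Turán density bound = (5/6) · 203^2/2 = 206045/12 ≈ 17170.4167

Turán's theorem: ex(n, K_{r+1}) is achieved by the complete r-partite Turán graph T(n, r) with parts as balanced as possible, and is at most (1 − 1/r) · n^2/2. For r = 6, n = 203: the density bound is (5/6) · 41209/2 = 206045/12 ≈ 17170.4167. The integer-valued extremum is e(T(203, 6)) = 17170, which is strictly less than the density bound 206045/12 since 6 ∤ 203 (the parts of T(203, 6) cannot all be equal).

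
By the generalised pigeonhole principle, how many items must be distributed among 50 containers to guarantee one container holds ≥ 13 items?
n = (13 − 1)·50 + 1 = 601

By the generalised pigeonhole principle, to guarantee some box contains ≥ r objects we need more than (r − 1) · k objects total. Threshold: n = (r − 1) · k + 1. With r = 13 and k = 50: n = 12 · 50 + 1 = 600 + 1 = 601. For n = 600 = 12 · 50, we can put exactly 12 objects in every box, avoiding 13 in any single one — so 601 is tight.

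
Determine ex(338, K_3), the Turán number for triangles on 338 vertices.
ex(338, K_3) = ⌊338^2/4⌋ = 28561

Mantel (1907): a triangle-free graph on n vertices has at most ⌊n^2/4⌋ edges, with equality for the complete bipartite graph K_{⌊n/2⌋, ⌈n/2⌉}. For n = 338: ⌊338^2/4⌋ = ⌊114244/4⌋ = 28561. The extremal graph is K_{169, 169}, which has 169·169 = 28561 edges.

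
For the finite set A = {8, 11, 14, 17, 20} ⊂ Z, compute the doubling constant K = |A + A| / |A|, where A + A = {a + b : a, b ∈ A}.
K = |A + A| / |A| = 9/5

Enumerate A + A = {a + b : a, b ∈ A}. With |A| = 5, there are |A|^2 = 25 ordered sum pairs; collecting distinct values, A + A = {16, 19, 22, 25, 28, 31, 34, 37, 40}, so |A + A| = 9. Thus K = 9/5. Here |A + A| = 2|A| − 1 = 9, the minimum possible — so K = 9/5 is minimal, which holds iff A is an arithmetic progression.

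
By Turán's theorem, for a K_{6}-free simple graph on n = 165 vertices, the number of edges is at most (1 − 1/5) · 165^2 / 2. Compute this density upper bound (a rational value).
Turán density bound = (4/5) · 165^2/2 = 10890

Turán's theorem: ex(n, K_{r+1}) is achieved by the complete r-partite Turán graph T(n, r) with parts as balanced as possible, and is at most (1 − 1/r) · n^2/2. For r = 5, n = 165: the density bound is (4/5) · 27225/2 = 10890. Since 5 ∣ 165, the Turán graph T(165, 5) has parts of equal size 33, and its edge count e(T(165, 5)) = 10890 attains the density bound exactly.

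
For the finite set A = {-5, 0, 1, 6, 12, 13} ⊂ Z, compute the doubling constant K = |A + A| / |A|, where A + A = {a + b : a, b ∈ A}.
K = |A + A| / |A| = 17/6

Enumerate A + A = {a + b : a, b ∈ A}. With |A| = 6, there are |A|^2 = 36 ordered sum pairs; collecting distinct values, A + A = {-10, -5, -4, 0, 1, 2, 6, 7, 8, 12, 13, 14, 18, 19, 24, 25, 26}, so |A + A| = 17. Thus K = 17/6. For comparison, the minimum possible |A + A| over all 6-element sets is 2·6 − 1 = 11 (so min K = 11/6), attained only by arithmetic progressions.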